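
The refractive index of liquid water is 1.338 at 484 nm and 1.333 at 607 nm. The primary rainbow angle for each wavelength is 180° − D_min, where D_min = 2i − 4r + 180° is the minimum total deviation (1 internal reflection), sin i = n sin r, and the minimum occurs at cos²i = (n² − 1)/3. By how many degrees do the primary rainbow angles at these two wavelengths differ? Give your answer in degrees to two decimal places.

At 484 nm (n = 1.338): cos²i = 0.26341 → i = 59.120°, r = 39.899°, D_min = 138.643°, rainbow angle = 41.357°.
At 607 nm (n = 1.333): cos²i = 0.25896 → i = 59.410°, r = 40.225°, D_min = 137.922°, rainbow angle = 42.078°.
Angular width = |41.357° − 42.078°| = 0.722°.

0.72°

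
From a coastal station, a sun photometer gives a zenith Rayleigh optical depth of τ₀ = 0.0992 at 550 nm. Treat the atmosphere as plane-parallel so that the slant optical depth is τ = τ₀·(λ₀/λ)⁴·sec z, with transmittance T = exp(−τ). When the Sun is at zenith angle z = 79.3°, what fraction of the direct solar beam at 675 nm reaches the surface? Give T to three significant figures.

sec 79.3° = 5.3860.
τ = 0.0992 × (550/675)⁴ × 5.3860 = 0.0992 × 0.4408 × 5.3860 = 0.2355.
T = exp(−0.2355) = 0.7902.

0.790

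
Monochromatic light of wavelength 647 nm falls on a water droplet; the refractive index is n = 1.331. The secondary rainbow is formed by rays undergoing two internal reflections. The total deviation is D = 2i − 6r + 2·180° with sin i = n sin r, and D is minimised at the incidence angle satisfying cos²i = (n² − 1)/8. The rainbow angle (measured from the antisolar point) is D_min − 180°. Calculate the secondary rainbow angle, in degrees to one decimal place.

cos²i = (1.77156 − 1)/8 = 0.09645; i = arccos(0.31056) = 71.907°.
sin r = sin 71.907°/1.331 = 0.71417; r = 45.575°.
D_min = 2·71.907° − 6·45.575° + 360° = 230.365°.
Rainbow angle = D_min − 180° = 50.365°.

50.4°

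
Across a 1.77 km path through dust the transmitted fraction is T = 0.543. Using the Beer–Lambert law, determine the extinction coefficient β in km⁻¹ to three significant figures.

0.345 km⁻¹

Beer–Lambert: T = exp(−βL) ⇒ β = −ln(T)/L = −ln(0.543)/1.77 = 0.6106/1.77 = 0.345 km⁻¹.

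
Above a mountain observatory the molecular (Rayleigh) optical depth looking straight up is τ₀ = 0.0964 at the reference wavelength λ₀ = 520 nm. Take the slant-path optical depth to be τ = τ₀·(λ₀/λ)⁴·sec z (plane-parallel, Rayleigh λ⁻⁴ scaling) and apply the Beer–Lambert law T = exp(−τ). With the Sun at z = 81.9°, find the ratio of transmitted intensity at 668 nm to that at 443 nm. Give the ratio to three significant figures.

2.85

Airmass: sec 81.9° = 7.0972.
τ(668 nm) = 0.0964 × (520/668)⁴ × 7.0972 = 0.0964 × 0.3672 × 7.0972 = 0.2512.
τ(443 nm) = 0.0964 × (520/443)⁴ × 7.0972 = 0.0964 × 1.8984 × 7.0972 = 1.2989.
T(668)/T(443) = exp(τ_B − τ_A) = exp(1.0476) = 2.8509.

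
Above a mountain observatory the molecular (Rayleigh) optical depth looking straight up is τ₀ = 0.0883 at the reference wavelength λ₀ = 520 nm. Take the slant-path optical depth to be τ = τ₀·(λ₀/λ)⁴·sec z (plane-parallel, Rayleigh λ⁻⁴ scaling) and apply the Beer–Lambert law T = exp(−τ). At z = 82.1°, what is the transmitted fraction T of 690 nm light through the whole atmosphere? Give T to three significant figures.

0.813

sec 82.1° = 7.2757.
τ = 0.0883 × (520/690)⁴ × 7.2757 = 0.0883 × 0.3226 × 7.2757 = 0.2072.
T = exp(−0.2072) = 0.8128.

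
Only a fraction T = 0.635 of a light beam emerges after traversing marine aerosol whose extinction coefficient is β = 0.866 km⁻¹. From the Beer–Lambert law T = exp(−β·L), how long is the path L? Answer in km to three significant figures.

Beer–Lambert: T = exp(−βL) ⇒ L = −ln(T)/β = −ln(0.635)/0.866 = 0.4541/0.866 = 0.5244 km.

0.524 km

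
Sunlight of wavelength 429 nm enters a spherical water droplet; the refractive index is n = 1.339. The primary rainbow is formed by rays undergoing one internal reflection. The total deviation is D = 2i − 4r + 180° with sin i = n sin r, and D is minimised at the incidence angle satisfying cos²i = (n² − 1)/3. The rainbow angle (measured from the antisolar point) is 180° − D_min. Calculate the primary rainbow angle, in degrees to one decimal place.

cos²i = (1.79292 − 1)/3 = 0.26431; i = arccos(0.51411) = 59.062°.
sin r = sin 59.062°/1.339 = 0.64057; r = 39.834°.
D_min = 2·59.062° − 4·39.834° + 180° = 138.786°.
Rainbow angle = 180° − D_min = 41.214°.

41.2°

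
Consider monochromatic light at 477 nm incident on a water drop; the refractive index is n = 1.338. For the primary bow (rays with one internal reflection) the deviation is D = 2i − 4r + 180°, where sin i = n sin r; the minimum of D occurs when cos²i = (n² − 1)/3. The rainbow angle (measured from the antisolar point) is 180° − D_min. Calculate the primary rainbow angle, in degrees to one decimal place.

41.4°

cos²i = (1.79024 − 1)/3 = 0.26341; i = arccos(0.51324) = 59.120°.
sin r = sin 59.120°/1.338 = 0.64144; r = 39.899°.
D_min = 2·59.120° − 4·39.899° + 180° = 138.643°.
Rainbow angle = 180° − D_min = 41.357°.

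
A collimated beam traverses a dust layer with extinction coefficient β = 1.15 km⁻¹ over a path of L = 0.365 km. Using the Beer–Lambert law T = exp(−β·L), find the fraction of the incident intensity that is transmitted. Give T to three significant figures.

0.657

τ = β·L = 1.15 × 0.365 = 0.4197.
T = exp(−0.4197) = 0.6572.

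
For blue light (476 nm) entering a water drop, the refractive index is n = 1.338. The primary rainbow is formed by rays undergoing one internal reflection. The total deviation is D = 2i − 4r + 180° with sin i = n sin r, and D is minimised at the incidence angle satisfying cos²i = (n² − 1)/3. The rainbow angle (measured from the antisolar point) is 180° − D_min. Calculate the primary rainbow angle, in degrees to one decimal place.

41.4°

cos²i = (1.79024 − 1)/3 = 0.26341; i = arccos(0.51324) = 59.120°.
sin r = sin 59.120°/1.338 = 0.64144; r = 39.899°.
D_min = 2·59.120° − 4·39.899° + 180° = 138.643°.
Rainbow angle = 180° − D_min = 41.357°.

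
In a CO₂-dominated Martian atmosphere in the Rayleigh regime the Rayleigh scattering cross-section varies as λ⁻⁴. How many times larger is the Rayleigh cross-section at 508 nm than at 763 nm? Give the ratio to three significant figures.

Rayleigh scattering ∝ λ⁻⁴, so the ratio of coefficients is the inverse fourth power of the wavelength ratio.
σ(508)/σ(763) = (763/508)⁴ = (1.5020)⁴ = 5.089.

5.09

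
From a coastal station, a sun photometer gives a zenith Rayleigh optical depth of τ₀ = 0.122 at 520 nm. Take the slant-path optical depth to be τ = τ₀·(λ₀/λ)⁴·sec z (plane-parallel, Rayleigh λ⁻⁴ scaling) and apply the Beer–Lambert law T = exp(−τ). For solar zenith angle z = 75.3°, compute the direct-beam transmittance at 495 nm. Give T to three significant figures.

0.557

sec 75.3° = 3.9408.
τ = 0.122 × (520/495)⁴ × 3.9408 = 0.122 × 1.2178 × 3.9408 = 0.5855.
T = exp(−0.5855) = 0.5568.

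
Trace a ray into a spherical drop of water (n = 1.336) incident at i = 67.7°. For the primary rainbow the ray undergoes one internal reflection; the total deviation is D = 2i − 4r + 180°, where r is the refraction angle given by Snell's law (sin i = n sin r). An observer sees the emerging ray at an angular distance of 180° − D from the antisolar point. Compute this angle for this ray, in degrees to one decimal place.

sin r = sin 67.7° / 1.336 = 0.9252/1.336 = 0.6925; r = 43.83°.
D = 2·67.7° − 4·43.83° + 180° = 135.40° − 175.32° + 180° = 140.08°.
Angle from antisolar point = 180° − D = 39.92°.

39.9°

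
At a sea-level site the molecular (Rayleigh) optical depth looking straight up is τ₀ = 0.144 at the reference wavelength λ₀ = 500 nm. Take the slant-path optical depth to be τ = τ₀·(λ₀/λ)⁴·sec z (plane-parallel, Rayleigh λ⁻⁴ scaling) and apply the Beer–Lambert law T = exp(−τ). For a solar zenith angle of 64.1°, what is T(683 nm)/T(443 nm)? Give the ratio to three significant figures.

1.55

Airmass: sec 64.1° = 2.2894.
τ(683 nm) = 0.144 × (500/683)⁴ × 2.2894 = 0.144 × 0.2872 × 2.2894 = 0.0947.
τ(443 nm) = 0.144 × (500/443)⁴ × 2.2894 = 0.144 × 1.6228 × 2.2894 = 0.5350.
T(683)/T(443) = exp(τ_B − τ_A) = exp(0.4403) = 1.5532.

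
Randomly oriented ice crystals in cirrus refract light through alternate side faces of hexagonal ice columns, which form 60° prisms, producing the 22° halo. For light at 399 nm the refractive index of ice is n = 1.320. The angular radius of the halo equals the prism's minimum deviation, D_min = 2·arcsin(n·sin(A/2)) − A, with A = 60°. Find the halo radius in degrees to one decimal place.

22.6°

n·sin(A/2) = 1.320 × sin 30° = 1.320 × 0.5000 = 0.6600.
D_min = 2·arcsin(0.6600) − 60° = 2 × 41.300° − 60° = 22.600°.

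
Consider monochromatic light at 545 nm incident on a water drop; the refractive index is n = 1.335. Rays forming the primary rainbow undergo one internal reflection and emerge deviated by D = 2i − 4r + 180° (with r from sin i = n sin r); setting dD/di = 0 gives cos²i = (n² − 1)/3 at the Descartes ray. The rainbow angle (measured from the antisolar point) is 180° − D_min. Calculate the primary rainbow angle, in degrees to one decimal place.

cos²i = (1.78222 − 1)/3 = 0.26074; i = arccos(0.51063) = 59.294°.
sin r = sin 59.294°/1.335 = 0.64405; r = 40.094°.
D_min = 2·59.294° − 4·40.094° + 180° = 138.212°.
Rainbow angle = 180° − D_min = 41.788°.

41.8°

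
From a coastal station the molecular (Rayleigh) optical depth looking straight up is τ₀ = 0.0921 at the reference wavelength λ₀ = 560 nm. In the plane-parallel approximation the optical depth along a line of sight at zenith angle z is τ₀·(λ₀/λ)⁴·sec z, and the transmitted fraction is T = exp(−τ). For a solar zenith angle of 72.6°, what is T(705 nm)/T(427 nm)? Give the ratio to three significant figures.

2.20

Airmass: sec 72.6° = 3.3440.
τ(705 nm) = 0.0921 × (560/705)⁴ × 3.3440 = 0.0921 × 0.3981 × 3.3440 = 0.1226.
τ(427 nm) = 0.0921 × (560/427)⁴ × 3.3440 = 0.0921 × 2.9583 × 3.3440 = 0.9111.
T(705)/T(427) = exp(τ_B − τ_A) = exp(0.7885) = 2.2001.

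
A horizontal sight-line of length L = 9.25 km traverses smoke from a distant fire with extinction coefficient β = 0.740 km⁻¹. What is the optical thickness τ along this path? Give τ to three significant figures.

τ = β·L = 0.740 × 9.25 = 6.8450.

6.84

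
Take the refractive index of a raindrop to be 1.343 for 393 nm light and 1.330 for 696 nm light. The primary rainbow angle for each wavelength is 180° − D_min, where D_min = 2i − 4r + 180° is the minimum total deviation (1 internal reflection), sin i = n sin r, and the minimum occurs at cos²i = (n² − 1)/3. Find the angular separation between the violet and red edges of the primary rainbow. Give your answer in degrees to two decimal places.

1.87°

At 393 nm (n = 1.343): cos²i = 0.26788 → i = 58.830°, r = 39.577°, D_min = 139.354°, rainbow angle = 40.646°.
At 696 nm (n = 1.330): cos²i = 0.25630 → i = 59.585°, r = 40.422°, D_min = 137.484°, rainbow angle = 42.516°.
Angular width = |40.646° − 42.516°| = 1.871°.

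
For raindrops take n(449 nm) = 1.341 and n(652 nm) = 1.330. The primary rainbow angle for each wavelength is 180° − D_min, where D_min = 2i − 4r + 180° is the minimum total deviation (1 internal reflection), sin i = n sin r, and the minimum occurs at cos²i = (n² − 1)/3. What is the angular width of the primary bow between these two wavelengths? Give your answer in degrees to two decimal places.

At 449 nm (n = 1.341): cos²i = 0.26609 → i = 58.946°, r = 39.705°, D_min = 139.071°, rainbow angle = 40.929°.
At 652 nm (n = 1.330): cos²i = 0.25630 → i = 59.585°, r = 40.422°, D_min = 137.484°, rainbow angle = 42.516°.
Angular width = |40.929° − 42.516°| = 1.588°.

1.59°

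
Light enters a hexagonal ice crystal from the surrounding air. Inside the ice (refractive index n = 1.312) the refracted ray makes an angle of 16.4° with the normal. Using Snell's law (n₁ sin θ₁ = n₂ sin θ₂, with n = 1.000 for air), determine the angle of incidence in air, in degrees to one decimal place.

Snell: sin θ_i = n · sin θ_r = 1.312 × sin 16.4° = 1.312 × 0.2823 = 0.3704.
θ_i = arcsin(0.3704) = 21.74°.

21.7°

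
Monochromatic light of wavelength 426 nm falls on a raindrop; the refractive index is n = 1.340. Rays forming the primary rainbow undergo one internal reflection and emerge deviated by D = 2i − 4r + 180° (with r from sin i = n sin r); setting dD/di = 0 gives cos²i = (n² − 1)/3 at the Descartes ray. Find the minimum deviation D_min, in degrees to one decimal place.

cos²i = (1.79560 − 1)/3 = 0.26520; i = arccos(0.51498) = 59.004°.
sin r = sin 59.004°/1.340 = 0.63971; r = 39.770°.
D_min = 2·59.004° − 4·39.770° + 180° = 138.929°.

138.9°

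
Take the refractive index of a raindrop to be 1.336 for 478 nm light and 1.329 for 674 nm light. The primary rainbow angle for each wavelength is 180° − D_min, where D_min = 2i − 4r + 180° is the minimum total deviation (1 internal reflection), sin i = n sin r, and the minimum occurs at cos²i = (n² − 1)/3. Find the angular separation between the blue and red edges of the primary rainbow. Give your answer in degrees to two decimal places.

1.02°

At 478 nm (n = 1.336): cos²i = 0.26163 → i = 59.236°, r = 40.029°, D_min = 138.356°, rainbow angle = 41.644°.
At 674 nm (n = 1.329): cos²i = 0.25541 → i = 59.643°, r = 40.487°, D_min = 137.337°, rainbow angle = 42.663°.
Angular width = |41.644° − 42.663°| = 1.020°.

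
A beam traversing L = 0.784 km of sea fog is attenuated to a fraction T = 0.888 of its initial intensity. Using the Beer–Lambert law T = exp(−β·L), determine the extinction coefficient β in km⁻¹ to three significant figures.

0.152 km⁻¹

Beer–Lambert: T = exp(−βL) ⇒ β = −ln(T)/L = −ln(0.888)/0.784 = 0.1188/0.784 = 0.1515 km⁻¹.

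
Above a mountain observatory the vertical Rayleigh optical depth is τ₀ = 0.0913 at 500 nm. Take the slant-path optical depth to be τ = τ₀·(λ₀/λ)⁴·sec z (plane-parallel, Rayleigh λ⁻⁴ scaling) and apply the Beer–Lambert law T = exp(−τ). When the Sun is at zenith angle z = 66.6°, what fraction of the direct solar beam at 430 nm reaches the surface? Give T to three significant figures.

sec 66.6° = 2.5180.
τ = 0.0913 × (500/430)⁴ × 2.5180 = 0.0913 × 1.8281 × 2.5180 = 0.4203.
T = exp(−0.4203) = 0.6569.

0.657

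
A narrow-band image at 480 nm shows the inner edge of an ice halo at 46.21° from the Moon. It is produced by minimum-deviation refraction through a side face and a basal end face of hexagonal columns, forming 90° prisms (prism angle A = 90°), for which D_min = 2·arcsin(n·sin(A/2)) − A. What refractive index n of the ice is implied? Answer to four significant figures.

1.312

Rearranging: n = sin((D_min + A)/2) / sin(A/2).
(D_min + A)/2 = (46.21° + 90°)/2 = 68.105°.
n = sin 68.105° / sin 45° = 0.9279 / 0.7071 = 1.3122.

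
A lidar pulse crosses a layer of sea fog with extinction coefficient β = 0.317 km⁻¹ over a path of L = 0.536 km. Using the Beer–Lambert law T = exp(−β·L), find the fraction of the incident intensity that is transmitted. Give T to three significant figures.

0.844

τ = β·L = 0.317 × 0.536 = 0.1699.
T = exp(−0.1699) = 0.8437.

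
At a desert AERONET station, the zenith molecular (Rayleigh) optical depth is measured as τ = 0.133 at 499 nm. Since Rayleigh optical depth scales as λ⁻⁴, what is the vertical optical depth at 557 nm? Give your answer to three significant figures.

0.0857

τ(557 nm) = τ(499 nm) × (499/557)⁴ = 0.133 × (0.8959)⁴ = 0.133 × 0.6441 = 0.0857.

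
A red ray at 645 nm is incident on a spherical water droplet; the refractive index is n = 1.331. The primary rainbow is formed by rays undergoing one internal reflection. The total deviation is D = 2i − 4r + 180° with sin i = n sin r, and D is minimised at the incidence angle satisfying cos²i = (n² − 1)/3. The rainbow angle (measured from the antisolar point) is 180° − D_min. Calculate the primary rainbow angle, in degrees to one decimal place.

42.4°

cos²i = (1.77156 − 1)/3 = 0.25719; i = arccos(0.50714) = 59.527°.
sin r = sin 59.527°/1.331 = 0.64753; r = 40.356°.
D_min = 2·59.527° − 4·40.356° + 180° = 137.630°.
Rainbow angle = 180° − D_min = 42.370°.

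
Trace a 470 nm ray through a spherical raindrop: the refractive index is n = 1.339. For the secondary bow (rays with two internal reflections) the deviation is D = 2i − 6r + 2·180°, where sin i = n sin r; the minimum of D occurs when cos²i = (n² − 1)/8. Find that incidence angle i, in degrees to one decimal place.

cos²i = (1.339² − 1)/8 = (1.79292 − 1)/8 = 0.09912.
cos i = 0.31483, so i = 71.650°.

71.6°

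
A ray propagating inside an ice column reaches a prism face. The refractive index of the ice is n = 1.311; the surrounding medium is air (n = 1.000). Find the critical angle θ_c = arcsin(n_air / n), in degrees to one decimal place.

sin θ_c = n_air / n = 1.000 / 1.311 = 0.7628.
θ_c = arcsin(0.7628) = 49.71°.

49.7°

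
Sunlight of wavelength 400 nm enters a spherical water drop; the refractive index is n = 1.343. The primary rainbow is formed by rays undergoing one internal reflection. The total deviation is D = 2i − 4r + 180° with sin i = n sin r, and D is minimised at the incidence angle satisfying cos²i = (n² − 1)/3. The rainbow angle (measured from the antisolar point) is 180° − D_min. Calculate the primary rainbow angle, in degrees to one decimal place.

cos²i = (1.80365 − 1)/3 = 0.26788; i = arccos(0.51757) = 58.830°.
sin r = sin 58.830°/1.343 = 0.63711; r = 39.577°.
D_min = 2·58.830° − 4·39.577° + 180° = 139.354°.
Rainbow angle = 180° − D_min = 40.646°.

40.6°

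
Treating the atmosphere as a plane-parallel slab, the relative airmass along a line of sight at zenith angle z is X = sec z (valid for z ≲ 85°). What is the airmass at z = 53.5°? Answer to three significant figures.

X = sec z = 1/cos 53.5° = 1/0.5948 = 1.6812.

1.68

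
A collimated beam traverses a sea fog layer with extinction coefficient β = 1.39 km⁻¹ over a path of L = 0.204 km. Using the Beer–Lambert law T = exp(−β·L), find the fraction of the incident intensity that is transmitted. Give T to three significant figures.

τ = β·L = 1.39 × 0.204 = 0.2836.
T = exp(−0.2836) = 0.7531.

0.753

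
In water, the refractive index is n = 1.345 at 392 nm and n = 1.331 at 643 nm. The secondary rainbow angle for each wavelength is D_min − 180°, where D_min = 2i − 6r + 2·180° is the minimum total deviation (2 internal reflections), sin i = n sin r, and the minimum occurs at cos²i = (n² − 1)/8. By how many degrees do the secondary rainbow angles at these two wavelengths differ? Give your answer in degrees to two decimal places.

3.62°

At 392 nm (n = 1.345): cos²i = 0.10113 → i = 71.458°, r = 44.821°, D_min = 233.987°, rainbow angle = 53.987°.
At 643 nm (n = 1.331): cos²i = 0.09645 → i = 71.907°, r = 45.575°, D_min = 230.365°, rainbow angle = 50.365°.
Angular width = |53.987° − 50.365°| = 3.622°.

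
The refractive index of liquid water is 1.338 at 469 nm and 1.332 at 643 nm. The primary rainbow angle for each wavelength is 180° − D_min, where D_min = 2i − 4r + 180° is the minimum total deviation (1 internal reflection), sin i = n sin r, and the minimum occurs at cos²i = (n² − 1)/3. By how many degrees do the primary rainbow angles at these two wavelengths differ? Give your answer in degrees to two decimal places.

0.87°

At 469 nm (n = 1.338): cos²i = 0.26341 → i = 59.120°, r = 39.899°, D_min = 138.643°, rainbow angle = 41.357°.
At 643 nm (n = 1.332): cos²i = 0.25807 → i = 59.469°, r = 40.290°, D_min = 137.776°, rainbow angle = 42.224°.
Angular width = |41.357° − 42.224°| = 0.867°.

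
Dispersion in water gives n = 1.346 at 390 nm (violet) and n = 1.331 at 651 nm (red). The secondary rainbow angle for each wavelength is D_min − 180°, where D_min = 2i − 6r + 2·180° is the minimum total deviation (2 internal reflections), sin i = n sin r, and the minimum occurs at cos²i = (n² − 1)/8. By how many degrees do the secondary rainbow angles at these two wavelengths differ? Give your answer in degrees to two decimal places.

3.88°

At 390 nm (n = 1.346): cos²i = 0.10146 → i = 71.426°, r = 44.768°, D_min = 234.241°, rainbow angle = 54.241°.
At 651 nm (n = 1.331): cos²i = 0.09645 → i = 71.907°, r = 45.575°, D_min = 230.365°, rainbow angle = 50.365°.
Angular width = |54.241° − 50.365°| = 3.876°.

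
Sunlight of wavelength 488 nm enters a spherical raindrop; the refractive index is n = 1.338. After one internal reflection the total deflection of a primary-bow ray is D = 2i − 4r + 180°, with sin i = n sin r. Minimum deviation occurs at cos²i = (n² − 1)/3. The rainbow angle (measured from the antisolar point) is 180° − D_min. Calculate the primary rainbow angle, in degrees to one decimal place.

cos²i = (1.79024 − 1)/3 = 0.26341; i = arccos(0.51324) = 59.120°.
sin r = sin 59.120°/1.338 = 0.64144; r = 39.899°.
D_min = 2·59.120° − 4·39.899° + 180° = 138.643°.
Rainbow angle = 180° − D_min = 41.357°.

41.4°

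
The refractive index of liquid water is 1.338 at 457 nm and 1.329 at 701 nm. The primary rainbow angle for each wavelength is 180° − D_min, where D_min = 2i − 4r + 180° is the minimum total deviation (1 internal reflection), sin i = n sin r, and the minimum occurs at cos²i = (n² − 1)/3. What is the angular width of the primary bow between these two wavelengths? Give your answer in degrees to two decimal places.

At 457 nm (n = 1.338): cos²i = 0.26341 → i = 59.120°, r = 39.899°, D_min = 138.643°, rainbow angle = 41.357°.
At 701 nm (n = 1.329): cos²i = 0.25541 → i = 59.643°, r = 40.487°, D_min = 137.337°, rainbow angle = 42.663°.
Angular width = |41.357° − 42.663°| = 1.307°.

1.31°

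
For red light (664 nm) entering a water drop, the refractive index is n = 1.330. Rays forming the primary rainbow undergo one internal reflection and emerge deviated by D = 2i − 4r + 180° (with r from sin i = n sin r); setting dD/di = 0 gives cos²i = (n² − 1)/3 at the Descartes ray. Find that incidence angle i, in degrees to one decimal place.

59.6°

cos²i = (1.330² − 1)/3 = (1.76890 − 1)/3 = 0.25630.
cos i = 0.50626, so i = 59.585°.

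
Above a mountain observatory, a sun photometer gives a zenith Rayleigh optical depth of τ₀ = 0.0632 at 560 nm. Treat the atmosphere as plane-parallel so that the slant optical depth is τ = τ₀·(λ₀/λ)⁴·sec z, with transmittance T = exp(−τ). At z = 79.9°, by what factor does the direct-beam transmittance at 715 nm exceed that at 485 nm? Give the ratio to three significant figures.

1.66

Airmass: sec 79.9° = 5.7023.
τ(715 nm) = 0.0632 × (560/715)⁴ × 5.7023 = 0.0632 × 0.3763 × 5.7023 = 0.1356.
τ(485 nm) = 0.0632 × (560/485)⁴ × 5.7023 = 0.0632 × 1.7774 × 5.7023 = 0.6406.
T(715)/T(485) = exp(τ_B − τ_A) = exp(0.5049) = 1.6569.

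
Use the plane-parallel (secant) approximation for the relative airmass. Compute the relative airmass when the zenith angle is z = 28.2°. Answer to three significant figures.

1.13

X = sec z = 1/cos 28.2° = 1/0.8813 = 1.1347.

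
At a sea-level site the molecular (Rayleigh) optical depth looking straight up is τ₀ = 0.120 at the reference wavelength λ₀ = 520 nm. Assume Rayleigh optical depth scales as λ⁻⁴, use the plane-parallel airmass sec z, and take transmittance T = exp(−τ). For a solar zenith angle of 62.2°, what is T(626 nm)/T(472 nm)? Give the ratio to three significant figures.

1.29

Airmass: sec 62.2° = 2.1441.
τ(626 nm) = 0.120 × (520/626)⁴ × 2.1441 = 0.120 × 0.4761 × 2.1441 = 0.1225.
τ(472 nm) = 0.120 × (520/472)⁴ × 2.1441 = 0.120 × 1.4731 × 2.1441 = 0.3790.
T(626)/T(472) = exp(τ_B − τ_A) = exp(0.2565) = 1.2924.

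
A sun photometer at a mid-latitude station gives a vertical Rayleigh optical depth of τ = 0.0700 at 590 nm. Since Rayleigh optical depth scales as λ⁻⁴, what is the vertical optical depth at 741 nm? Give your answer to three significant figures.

0.0281

τ(741 nm) = τ(590 nm) × (590/741)⁴ = 0.0700 × (0.7962)⁴ = 0.0700 × 0.4019 = 0.0281.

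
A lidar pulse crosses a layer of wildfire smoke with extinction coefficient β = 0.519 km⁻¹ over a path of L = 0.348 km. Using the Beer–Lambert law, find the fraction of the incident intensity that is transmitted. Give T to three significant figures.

0.835

τ = β·L = 0.519 × 0.348 = 0.1806.
T = exp(−0.1806) = 0.8348.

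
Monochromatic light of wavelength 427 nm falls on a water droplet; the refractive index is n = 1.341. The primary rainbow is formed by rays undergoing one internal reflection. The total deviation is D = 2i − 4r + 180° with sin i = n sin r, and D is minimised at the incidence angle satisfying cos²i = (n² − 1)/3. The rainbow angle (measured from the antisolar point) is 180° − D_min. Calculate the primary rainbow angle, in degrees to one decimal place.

cos²i = (1.79828 − 1)/3 = 0.26609; i = arccos(0.51584) = 58.946°.
sin r = sin 58.946°/1.341 = 0.63884; r = 39.705°.
D_min = 2·58.946° − 4·39.705° + 180° = 139.071°.
Rainbow angle = 180° − D_min = 40.929°.

40.9°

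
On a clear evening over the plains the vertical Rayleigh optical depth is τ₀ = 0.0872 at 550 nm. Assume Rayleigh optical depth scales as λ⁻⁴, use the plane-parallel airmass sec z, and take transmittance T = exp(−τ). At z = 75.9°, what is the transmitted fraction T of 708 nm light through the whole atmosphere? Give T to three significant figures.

0.878

sec 75.9° = 4.1048.
τ = 0.0872 × (550/708)⁴ × 4.1048 = 0.0872 × 0.3642 × 4.1048 = 0.1304.
T = exp(−0.1304) = 0.8778.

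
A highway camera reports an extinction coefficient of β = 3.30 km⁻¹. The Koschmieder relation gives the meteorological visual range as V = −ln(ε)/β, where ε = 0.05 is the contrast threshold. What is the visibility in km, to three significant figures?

V = −ln(0.05) / 3.30 = 2.996 / 3.30 = 0.9078 km.

0.908 km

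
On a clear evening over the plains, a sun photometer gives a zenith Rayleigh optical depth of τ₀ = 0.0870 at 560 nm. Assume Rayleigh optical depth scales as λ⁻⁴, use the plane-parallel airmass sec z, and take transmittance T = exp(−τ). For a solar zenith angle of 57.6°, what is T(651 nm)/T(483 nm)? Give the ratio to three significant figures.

1.23

Airmass: sec 57.6° = 1.8663.
τ(651 nm) = 0.0870 × (560/651)⁴ × 1.8663 = 0.0870 × 0.5476 × 1.8663 = 0.0889.
τ(483 nm) = 0.0870 × (560/483)⁴ × 1.8663 = 0.0870 × 1.8070 × 1.8663 = 0.2934.
T(651)/T(483) = exp(τ_B − τ_A) = exp(0.2045) = 1.2269.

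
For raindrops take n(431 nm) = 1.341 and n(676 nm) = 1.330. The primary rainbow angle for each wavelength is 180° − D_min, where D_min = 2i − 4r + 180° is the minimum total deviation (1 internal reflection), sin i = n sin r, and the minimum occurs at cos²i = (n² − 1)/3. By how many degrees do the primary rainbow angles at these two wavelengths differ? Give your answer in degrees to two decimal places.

1.59°

At 431 nm (n = 1.341): cos²i = 0.26609 → i = 58.946°, r = 39.705°, D_min = 139.071°, rainbow angle = 40.929°.
At 676 nm (n = 1.330): cos²i = 0.25630 → i = 59.585°, r = 40.422°, D_min = 137.484°, rainbow angle = 42.516°.
Angular width = |40.929° − 42.516°| = 1.588°.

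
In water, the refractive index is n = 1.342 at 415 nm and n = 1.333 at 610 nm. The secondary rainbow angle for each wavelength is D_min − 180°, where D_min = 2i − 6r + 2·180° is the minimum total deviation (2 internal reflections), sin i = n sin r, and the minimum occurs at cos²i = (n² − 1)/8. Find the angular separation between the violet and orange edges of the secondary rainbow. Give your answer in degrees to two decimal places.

At 415 nm (n = 1.342): cos²i = 0.10012 → i = 71.554°, r = 44.981°, D_min = 233.222°, rainbow angle = 53.222°.
At 610 nm (n = 1.333): cos²i = 0.09711 → i = 71.843°, r = 45.466°, D_min = 230.891°, rainbow angle = 50.891°.
Angular width = |53.222° − 50.891°| = 2.331°.

2.33°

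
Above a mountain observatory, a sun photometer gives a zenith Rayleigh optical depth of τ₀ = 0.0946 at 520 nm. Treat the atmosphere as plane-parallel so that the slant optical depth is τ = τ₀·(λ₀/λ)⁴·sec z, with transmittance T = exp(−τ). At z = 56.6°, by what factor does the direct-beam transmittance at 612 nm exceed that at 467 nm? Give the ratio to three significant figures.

Airmass: sec 56.6° = 1.8166.
τ(612 nm) = 0.0946 × (520/612)⁴ × 1.8166 = 0.0946 × 0.5212 × 1.8166 = 0.0896.
τ(467 nm) = 0.0946 × (520/467)⁴ × 1.8166 = 0.0946 × 1.5373 × 1.8166 = 0.2642.
T(612)/T(467) = exp(τ_B − τ_A) = exp(0.1746) = 1.1908.

1.19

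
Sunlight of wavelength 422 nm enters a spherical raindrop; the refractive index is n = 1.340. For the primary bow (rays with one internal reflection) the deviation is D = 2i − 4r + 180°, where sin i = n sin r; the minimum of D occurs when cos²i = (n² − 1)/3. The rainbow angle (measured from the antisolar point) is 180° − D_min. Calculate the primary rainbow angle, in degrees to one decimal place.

cos²i = (1.79560 − 1)/3 = 0.26520; i = arccos(0.51498) = 59.004°.
sin r = sin 59.004°/1.340 = 0.63971; r = 39.770°.
D_min = 2·59.004° − 4·39.770° + 180° = 138.929°.
Rainbow angle = 180° − D_min = 41.071°.

41.1°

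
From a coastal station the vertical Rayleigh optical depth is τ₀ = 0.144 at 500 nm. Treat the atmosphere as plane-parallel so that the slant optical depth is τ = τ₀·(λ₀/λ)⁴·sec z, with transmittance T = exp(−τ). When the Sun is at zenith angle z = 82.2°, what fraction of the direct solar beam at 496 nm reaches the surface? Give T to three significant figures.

sec 82.2° = 7.3684.
τ = 0.144 × (500/496)⁴ × 7.3684 = 0.144 × 1.0327 × 7.3684 = 1.0957.
T = exp(−1.0957) = 0.3343.

0.334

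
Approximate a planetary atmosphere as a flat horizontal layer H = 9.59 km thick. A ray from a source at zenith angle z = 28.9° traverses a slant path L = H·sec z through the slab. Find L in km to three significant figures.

11.0 km

sec z = 1/cos 28.9° = 1.1423.
L = 9.59 × 1.1423 = 10.954 km.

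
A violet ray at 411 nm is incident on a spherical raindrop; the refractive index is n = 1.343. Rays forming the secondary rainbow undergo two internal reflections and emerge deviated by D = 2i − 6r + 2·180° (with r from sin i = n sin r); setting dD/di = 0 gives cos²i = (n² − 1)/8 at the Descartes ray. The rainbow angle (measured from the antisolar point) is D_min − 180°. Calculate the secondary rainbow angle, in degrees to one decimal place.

cos²i = (1.80365 − 1)/8 = 0.10046; i = arccos(0.31695) = 71.522°.
sin r = sin 71.522°/1.343 = 0.70621; r = 44.928°.
D_min = 2·71.522° − 6·44.928° + 360° = 233.478°.
Rainbow angle = D_min − 180° = 53.478°.

53.5°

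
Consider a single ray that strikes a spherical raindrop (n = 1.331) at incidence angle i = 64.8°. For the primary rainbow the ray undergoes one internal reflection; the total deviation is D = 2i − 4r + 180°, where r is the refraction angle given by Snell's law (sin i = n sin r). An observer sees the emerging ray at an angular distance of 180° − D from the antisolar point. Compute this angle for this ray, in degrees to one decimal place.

sin r = sin 64.8° / 1.331 = 0.9048/1.331 = 0.6798; r = 42.83°.
D = 2·64.8° − 4·42.83° + 180° = 129.60° − 171.32° + 180° = 138.28°.
Angle from antisolar point = 180° − D = 41.72°.

41.7°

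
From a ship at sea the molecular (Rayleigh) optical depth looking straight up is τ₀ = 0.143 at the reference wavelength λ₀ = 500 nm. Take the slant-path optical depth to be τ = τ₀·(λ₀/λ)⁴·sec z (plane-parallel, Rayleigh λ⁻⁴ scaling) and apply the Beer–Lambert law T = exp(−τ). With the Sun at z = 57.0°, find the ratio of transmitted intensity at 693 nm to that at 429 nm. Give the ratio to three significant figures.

Airmass: sec 57.0° = 1.8361.
τ(693 nm) = 0.143 × (500/693)⁴ × 1.8361 = 0.143 × 0.2710 × 1.8361 = 0.0711.
τ(429 nm) = 0.143 × (500/429)⁴ × 1.8361 = 0.143 × 1.8452 × 1.8361 = 0.4845.
T(693)/T(429) = exp(τ_B − τ_A) = exp(0.4133) = 1.5118.

1.51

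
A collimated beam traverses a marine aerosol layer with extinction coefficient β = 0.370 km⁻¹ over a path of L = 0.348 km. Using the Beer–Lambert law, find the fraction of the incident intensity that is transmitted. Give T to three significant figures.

τ = β·L = 0.370 × 0.348 = 0.1288.
T = exp(−0.1288) = 0.8792.

0.879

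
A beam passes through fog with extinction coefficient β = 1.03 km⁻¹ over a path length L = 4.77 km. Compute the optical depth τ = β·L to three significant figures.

4.91

τ = β·L = 1.03 × 4.77 = 4.9131.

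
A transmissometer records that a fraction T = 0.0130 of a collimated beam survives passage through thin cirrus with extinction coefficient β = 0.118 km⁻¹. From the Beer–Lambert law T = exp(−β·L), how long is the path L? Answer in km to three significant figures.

Beer–Lambert: T = exp(−βL) ⇒ L = −ln(T)/β = −ln(0.0130)/0.118 = 4.3428/0.118 = 36.8 km.

36.8 km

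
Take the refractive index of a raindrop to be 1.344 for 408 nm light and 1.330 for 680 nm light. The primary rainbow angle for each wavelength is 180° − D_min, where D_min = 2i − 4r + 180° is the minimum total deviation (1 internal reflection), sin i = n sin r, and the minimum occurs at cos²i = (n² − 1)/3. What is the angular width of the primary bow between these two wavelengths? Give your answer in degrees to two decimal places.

At 408 nm (n = 1.344): cos²i = 0.26878 → i = 58.772°, r = 39.512°, D_min = 139.495°, rainbow angle = 40.505°.
At 680 nm (n = 1.330): cos²i = 0.25630 → i = 59.585°, r = 40.422°, D_min = 137.484°, rainbow angle = 42.516°.
Angular width = |40.505° − 42.516°| = 2.011°.

2.01°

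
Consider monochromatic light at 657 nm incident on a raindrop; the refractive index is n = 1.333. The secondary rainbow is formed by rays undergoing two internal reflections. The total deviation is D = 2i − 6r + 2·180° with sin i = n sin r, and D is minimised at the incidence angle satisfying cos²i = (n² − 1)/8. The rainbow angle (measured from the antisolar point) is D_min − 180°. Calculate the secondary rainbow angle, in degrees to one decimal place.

cos²i = (1.77689 − 1)/8 = 0.09711; i = arccos(0.31163) = 71.843°.
sin r = sin 71.843°/1.333 = 0.71283; r = 45.466°.
D_min = 2·71.843° − 6·45.466° + 360° = 230.891°.
Rainbow angle = D_min − 180° = 50.891°.

50.9°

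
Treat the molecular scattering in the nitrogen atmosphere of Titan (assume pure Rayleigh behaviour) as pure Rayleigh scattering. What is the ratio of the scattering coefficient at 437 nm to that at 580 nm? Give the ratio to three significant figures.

3.10

Rayleigh scattering ∝ λ⁻⁴, so the ratio of coefficients is the inverse fourth power of the wavelength ratio.
σ(437)/σ(580) = (580/437)⁴ = (1.3272)⁴ = 3.103.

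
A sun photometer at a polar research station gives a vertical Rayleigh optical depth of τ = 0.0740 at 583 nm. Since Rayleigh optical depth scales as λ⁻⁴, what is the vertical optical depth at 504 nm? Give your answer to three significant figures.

τ(504 nm) = τ(583 nm) × (583/504)⁴ = 0.0740 × (1.1567)⁴ = 0.0740 × 1.7904 = 0.1325.

0.132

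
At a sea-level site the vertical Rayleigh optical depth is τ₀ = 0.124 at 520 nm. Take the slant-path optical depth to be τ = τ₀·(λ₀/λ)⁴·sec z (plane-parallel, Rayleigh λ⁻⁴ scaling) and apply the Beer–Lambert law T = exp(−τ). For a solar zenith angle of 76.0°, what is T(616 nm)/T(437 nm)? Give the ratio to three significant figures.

Airmass: sec 76.0° = 4.1336.
τ(616 nm) = 0.124 × (520/616)⁴ × 4.1336 = 0.124 × 0.5078 × 4.1336 = 0.2603.
τ(437 nm) = 0.124 × (520/437)⁴ × 4.1336 = 0.124 × 2.0049 × 4.1336 = 1.0276.
T(616)/T(437) = exp(τ_B − τ_A) = exp(0.7673) = 2.1540.

2.15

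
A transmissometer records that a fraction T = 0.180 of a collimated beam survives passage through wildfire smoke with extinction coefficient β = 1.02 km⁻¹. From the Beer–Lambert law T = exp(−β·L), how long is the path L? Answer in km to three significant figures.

Beer–Lambert: T = exp(−βL) ⇒ L = −ln(T)/β = −ln(0.180)/1.02 = 1.7148/1.02 = 1.681 km.

1.68 km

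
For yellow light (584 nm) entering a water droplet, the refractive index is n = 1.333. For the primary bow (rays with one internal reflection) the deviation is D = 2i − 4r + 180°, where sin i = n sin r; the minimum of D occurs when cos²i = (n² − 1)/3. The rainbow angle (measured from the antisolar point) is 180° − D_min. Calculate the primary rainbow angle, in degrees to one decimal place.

42.1°

cos²i = (1.77689 − 1)/3 = 0.25896; i = arccos(0.50888) = 59.410°.
sin r = sin 59.410°/1.333 = 0.64579; r = 40.225°.
D_min = 2·59.410° − 4·40.225° + 180° = 137.922°.
Rainbow angle = 180° − D_min = 42.078°.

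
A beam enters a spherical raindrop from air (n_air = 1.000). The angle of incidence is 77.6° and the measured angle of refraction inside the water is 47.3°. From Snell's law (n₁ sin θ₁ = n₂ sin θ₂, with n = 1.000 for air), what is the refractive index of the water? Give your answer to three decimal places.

1.329

n = sin θ_i / sin θ_r = sin 77.6° / sin 47.3° = 0.9767 / 0.7349 = 1.3290.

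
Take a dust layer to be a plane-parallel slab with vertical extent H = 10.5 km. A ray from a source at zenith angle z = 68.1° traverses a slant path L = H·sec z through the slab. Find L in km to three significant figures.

28.2 km

sec z = 1/cos 68.1° = 2.6811.
L = 10.5 × 2.6811 = 28.151 km.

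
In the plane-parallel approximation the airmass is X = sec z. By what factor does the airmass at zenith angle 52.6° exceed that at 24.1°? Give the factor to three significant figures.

1.50

X(52.6°)/X(24.1°) = sec 52.6° / sec 24.1° = cos 24.1° / cos 52.6° = 0.9128/0.6074 = 1.5029.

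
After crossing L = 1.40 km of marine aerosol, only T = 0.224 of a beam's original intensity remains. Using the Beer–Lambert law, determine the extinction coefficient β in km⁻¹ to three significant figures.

Beer–Lambert: T = exp(−βL) ⇒ β = −ln(T)/L = −ln(0.224)/1.40 = 1.4961/1.40 = 1.069 km⁻¹.

1.07 km⁻¹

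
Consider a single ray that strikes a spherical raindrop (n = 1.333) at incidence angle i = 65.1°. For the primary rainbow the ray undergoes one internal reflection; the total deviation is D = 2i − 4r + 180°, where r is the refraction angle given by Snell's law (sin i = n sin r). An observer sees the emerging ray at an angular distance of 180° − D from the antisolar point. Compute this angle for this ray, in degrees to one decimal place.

41.3°

sin r = sin 65.1° / 1.333 = 0.9070/1.333 = 0.6805; r = 42.88°.
D = 2·65.1° − 4·42.88° + 180° = 130.20° − 171.52° + 180° = 138.68°.
Angle from antisolar point = 180° − D = 41.32°.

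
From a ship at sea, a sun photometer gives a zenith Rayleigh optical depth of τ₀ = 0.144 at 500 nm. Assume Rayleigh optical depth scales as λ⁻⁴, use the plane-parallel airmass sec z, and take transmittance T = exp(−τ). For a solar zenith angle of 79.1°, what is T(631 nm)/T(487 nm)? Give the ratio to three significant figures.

1.73

Airmass: sec 79.1° = 5.2883.
τ(631 nm) = 0.144 × (500/631)⁴ × 5.2883 = 0.144 × 0.3942 × 5.2883 = 0.3002.
τ(487 nm) = 0.144 × (500/487)⁴ × 5.2883 = 0.144 × 1.1111 × 5.2883 = 0.8461.
T(631)/T(487) = exp(τ_B − τ_A) = exp(0.5459) = 1.7262.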